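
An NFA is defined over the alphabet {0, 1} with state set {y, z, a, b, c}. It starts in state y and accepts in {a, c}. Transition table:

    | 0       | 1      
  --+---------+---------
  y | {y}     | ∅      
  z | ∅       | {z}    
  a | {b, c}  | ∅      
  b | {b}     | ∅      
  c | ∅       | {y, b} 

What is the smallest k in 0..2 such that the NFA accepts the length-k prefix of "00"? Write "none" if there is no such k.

Start in {y}.
Read '0': {y} → {y}.
Read '0': {y} → {y}.
No reachable set along the way intersects F.

none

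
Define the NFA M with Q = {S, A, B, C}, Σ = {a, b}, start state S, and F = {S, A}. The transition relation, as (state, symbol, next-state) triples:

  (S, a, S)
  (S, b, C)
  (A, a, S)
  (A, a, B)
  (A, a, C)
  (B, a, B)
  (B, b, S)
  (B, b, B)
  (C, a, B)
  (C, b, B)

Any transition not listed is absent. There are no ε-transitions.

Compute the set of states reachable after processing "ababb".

{S, B, C}

Start in {S}.
Read 'a': S→{S}; now {S}.
Read 'b': S→{C}; now {C}.
Read 'a': C→{B}; now {B}.
Read 'b': B→{S, B}; now {S, B}.
Read 'b': S→{C}, B→{S, B}; now {S, B, C}.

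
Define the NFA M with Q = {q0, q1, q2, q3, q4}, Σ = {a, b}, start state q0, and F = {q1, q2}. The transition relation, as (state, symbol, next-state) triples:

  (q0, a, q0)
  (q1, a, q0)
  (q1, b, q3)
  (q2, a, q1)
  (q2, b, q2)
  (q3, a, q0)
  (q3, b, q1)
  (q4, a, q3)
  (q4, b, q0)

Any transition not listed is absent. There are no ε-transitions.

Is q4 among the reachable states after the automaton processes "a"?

Start in {q0}.
Read 'a': {q0} → {q0}.
State q4 is not in {q0}.

No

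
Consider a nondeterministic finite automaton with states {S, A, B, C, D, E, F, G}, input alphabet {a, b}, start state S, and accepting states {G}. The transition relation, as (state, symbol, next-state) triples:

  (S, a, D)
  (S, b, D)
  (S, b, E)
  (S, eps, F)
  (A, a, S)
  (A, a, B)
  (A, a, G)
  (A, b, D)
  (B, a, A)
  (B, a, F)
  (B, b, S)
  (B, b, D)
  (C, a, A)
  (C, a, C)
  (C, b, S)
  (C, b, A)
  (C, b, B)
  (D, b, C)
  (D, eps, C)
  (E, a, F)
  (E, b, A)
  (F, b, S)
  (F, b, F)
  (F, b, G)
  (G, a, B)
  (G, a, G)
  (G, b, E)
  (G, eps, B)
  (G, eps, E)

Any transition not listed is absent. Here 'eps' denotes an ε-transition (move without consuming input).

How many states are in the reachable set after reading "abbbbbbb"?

Start: ε-closure({S}) = {S, F}.
Read 'a': S→{D}, F→∅; union {D}; ε-closure = {C, D}.
Read 'b': C→{S, A, B}, D→{C}; union {S, A, B, C}; ε-closure = {S, A, B, C, F}.
Read 'b': S→{D, E}, A→{D}, B→{S, D}, C→{S, A, B}, F→{S, F, G}; union {S, A, B, D, E, F, G}; ε-closure = {S, A, B, C, D, E, F, G}.
Read 'b': S→{D, E}, A→{D}, B→{S, D}, C→{S, A, B}, D→{C}, E→{A}, F→{S, F, G}, G→{E}; now {S, A, B, C, D, E, F, G}.
Read 'b': S→{D, E}, A→{D}, B→{S, D}, C→{S, A, B}, D→{C}, E→{A}, F→{S, F, G}, G→{E}; now {S, A, B, C, D, E, F, G}.
Read 'b': S→{D, E}, A→{D}, B→{S, D}, C→{S, A, B}, D→{C}, E→{A}, F→{S, F, G}, G→{E}; now {S, A, B, C, D, E, F, G}.
Read 'b': S→{D, E}, A→{D}, B→{S, D}, C→{S, A, B}, D→{C}, E→{A}, F→{S, F, G}, G→{E}; now {S, A, B, C, D, E, F, G}.
Read 'b': S→{D, E}, A→{D}, B→{S, D}, C→{S, A, B}, D→{C}, E→{A}, F→{S, F, G}, G→{E}; now {S, A, B, C, D, E, F, G}.
That set has 8 states.

8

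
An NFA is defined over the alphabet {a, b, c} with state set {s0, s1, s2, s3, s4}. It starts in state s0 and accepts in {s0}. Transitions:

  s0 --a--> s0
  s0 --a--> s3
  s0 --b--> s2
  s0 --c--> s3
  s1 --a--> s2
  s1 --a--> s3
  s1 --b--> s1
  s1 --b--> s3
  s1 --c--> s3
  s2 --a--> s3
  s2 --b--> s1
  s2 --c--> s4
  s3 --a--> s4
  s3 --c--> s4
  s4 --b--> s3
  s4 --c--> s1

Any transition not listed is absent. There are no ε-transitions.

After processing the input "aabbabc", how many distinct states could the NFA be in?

1

Start in {s0}.
Read 'a': {s0} → {s0, s3}.
Read 'a': {s0, s3} → {s0, s3, s4}.
Read 'b': {s0, s3, s4} → {s2, s3}.
Read 'b': {s2, s3} → {s1}.
Read 'a': {s1} → {s2, s3}.
Read 'b': {s2, s3} → {s1}.
Read 'c': {s1} → {s3}.
That set has 1 state.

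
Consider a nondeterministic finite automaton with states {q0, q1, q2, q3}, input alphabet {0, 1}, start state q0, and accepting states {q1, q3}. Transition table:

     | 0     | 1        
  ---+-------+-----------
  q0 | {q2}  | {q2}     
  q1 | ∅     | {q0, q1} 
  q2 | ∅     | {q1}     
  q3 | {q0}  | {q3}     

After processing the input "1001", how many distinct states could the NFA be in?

Start in {q0}.
Read '1': {q0} → {q2}.
Read '0': {q2} → ∅.
The set is empty and remains empty for the remaining 2 symbols.
That set has 0 states.

0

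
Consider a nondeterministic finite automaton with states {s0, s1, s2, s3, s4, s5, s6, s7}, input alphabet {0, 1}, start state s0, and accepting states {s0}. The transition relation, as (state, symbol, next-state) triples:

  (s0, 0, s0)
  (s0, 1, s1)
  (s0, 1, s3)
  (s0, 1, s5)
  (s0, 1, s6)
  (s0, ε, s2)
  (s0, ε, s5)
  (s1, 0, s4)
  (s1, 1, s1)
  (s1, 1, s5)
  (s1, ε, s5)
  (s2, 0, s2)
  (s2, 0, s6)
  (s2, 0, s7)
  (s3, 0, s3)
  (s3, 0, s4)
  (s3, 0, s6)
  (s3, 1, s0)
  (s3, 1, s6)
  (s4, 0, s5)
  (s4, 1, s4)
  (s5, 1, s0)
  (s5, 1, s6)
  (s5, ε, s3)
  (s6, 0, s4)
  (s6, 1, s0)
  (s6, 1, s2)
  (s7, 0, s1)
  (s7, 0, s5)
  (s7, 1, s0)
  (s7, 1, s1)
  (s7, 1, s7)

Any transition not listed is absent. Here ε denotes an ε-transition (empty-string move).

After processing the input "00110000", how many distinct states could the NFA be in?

8

Start: ε-closure({s0}) = {s0, s2, s3, s5}.
Read '0': s0→{s0}, s2→{s2, s6, s7}, s3→{s3, s4, s6}, s5→∅; union {s0, s2, s3, s4, s6, s7}; ε-closure = {s0, s2, s3, s4, s5, s6, s7}.
Read '0': s0→{s0}, s2→{s2, s6, s7}, s3→{s3, s4, s6}, s4→{s5}, s5→∅, s6→{s4}, s7→{s1, s5}; now {s0, s1, s2, s3, s4, s5, s6, s7}.
Read '1': s0→{s1, s3, s5, s6}, s1→{s1, s5}, s2→∅, s3→{s0, s6}, s4→{s4}, s5→{s0, s6}, s6→{s0, s2}, s7→{s0, s1, s7}; now {s0, s1, s2, s3, s4, s5, s6, s7}.
Read '1': s0→{s1, s3, s5, s6}, s1→{s1, s5}, s2→∅, s3→{s0, s6}, s4→{s4}, s5→{s0, s6}, s6→{s0, s2}, s7→{s0, s1, s7}; now {s0, s1, s2, s3, s4, s5, s6, s7}.
Read '0': s0→{s0}, s1→{s4}, s2→{s2, s6, s7}, s3→{s3, s4, s6}, s4→{s5}, s5→∅, s6→{s4}, s7→{s1, s5}; now {s0, s1, s2, s3, s4, s5, s6, s7}.
Read '0': s0→{s0}, s1→{s4}, s2→{s2, s6, s7}, s3→{s3, s4, s6}, s4→{s5}, s5→∅, s6→{s4}, s7→{s1, s5}; now {s0, s1, s2, s3, s4, s5, s6, s7}.
Read '0': s0→{s0}, s1→{s4}, s2→{s2, s6, s7}, s3→{s3, s4, s6}, s4→{s5}, s5→∅, s6→{s4}, s7→{s1, s5}; now {s0, s1, s2, s3, s4, s5, s6, s7}.
Read '0': s0→{s0}, s1→{s4}, s2→{s2, s6, s7}, s3→{s3, s4, s6}, s4→{s5}, s5→∅, s6→{s4}, s7→{s1, s5}; now {s0, s1, s2, s3, s4, s5, s6, s7}.
That set has 8 states.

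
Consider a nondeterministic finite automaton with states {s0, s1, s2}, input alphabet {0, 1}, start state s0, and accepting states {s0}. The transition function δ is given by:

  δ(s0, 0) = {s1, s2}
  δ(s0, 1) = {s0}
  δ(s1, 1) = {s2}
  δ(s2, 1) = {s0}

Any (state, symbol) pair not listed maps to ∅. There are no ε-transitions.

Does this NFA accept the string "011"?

Yes

Start in {s0}.
Read '0': {s0} → {s1, s2}.
Read '1': {s1, s2} → {s0, s2}.
Read '1': {s0, s2} → {s0}.
The final set {s0} contains the accepting state s0.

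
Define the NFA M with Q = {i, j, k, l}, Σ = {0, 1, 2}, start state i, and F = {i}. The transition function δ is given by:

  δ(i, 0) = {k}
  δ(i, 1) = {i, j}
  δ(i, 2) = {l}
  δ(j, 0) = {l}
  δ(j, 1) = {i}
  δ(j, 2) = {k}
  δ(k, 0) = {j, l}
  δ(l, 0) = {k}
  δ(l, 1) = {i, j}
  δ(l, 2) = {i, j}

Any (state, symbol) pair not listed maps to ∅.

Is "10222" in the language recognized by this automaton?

Start in {i}.
Read '1': i→{i, j}; now {i, j}.
Read '0': i→{k}, j→{l}; now {k, l}.
Read '2': k→∅, l→{i, j}; now {i, j}.
Read '2': i→{l}, j→{k}; now {k, l}.
Read '2': k→∅, l→{i, j}; now {i, j}.
The final set {i, j} contains the accepting state i.

Yes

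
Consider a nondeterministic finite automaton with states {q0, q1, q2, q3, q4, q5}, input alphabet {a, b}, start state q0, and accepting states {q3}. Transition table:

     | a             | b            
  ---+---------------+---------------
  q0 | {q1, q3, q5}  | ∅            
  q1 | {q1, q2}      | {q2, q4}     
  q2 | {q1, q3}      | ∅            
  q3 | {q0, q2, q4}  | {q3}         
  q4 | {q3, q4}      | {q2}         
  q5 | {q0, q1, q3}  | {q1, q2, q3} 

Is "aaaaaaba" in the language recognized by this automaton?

Start in {q0}.
Read 'a': q0→{q1, q3, q5}; now {q1, q3, q5}.
Read 'a': q1→{q1, q2}, q3→{q0, q2, q4}, q5→{q0, q1, q3}; now {q0, q1, q2, q3, q4}.
Read 'a': q0→{q1, q3, q5}, q1→{q1, q2}, q2→{q1, q3}, q3→{q0, q2, q4}, q4→{q3, q4}; now {q0, q1, q2, q3, q4, q5}.
Read 'a': q0→{q1, q3, q5}, q1→{q1, q2}, q2→{q1, q3}, q3→{q0, q2, q4}, q4→{q3, q4}, q5→{q0, q1, q3}; now {q0, q1, q2, q3, q4, q5}.
Read 'a': q0→{q1, q3, q5}, q1→{q1, q2}, q2→{q1, q3}, q3→{q0, q2, q4}, q4→{q3, q4}, q5→{q0, q1, q3}; now {q0, q1, q2, q3, q4, q5}.
Read 'a': q0→{q1, q3, q5}, q1→{q1, q2}, q2→{q1, q3}, q3→{q0, q2, q4}, q4→{q3, q4}, q5→{q0, q1, q3}; now {q0, q1, q2, q3, q4, q5}.
Read 'b': q0→∅, q1→{q2, q4}, q2→∅, q3→{q3}, q4→{q2}, q5→{q1, q2, q3}; now {q1, q2, q3, q4}.
Read 'a': q1→{q1, q2}, q2→{q1, q3}, q3→{q0, q2, q4}, q4→{q3, q4}; now {q0, q1, q2, q3, q4}.
The final set {q0, q1, q2, q3, q4} contains the accepting state q3.

Yes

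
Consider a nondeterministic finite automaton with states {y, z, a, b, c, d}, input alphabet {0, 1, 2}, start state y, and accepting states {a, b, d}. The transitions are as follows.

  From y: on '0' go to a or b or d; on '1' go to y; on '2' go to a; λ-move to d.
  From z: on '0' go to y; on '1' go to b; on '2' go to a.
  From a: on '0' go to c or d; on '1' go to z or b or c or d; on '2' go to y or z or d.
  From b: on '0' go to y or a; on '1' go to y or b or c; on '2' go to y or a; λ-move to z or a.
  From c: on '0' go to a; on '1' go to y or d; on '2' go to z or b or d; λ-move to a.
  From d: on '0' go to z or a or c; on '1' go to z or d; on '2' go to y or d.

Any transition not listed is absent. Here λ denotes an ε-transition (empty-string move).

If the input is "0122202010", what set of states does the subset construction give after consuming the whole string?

Start: ε-closure({y}) = {y, d}.
Read '0': y→{a, b, d}, d→{z, a, c}; now {z, a, b, c, d}.
Read '1': z→{b}, a→{z, b, c, d}, b→{y, b, c}, c→{y, d}, d→{z, d}; union {y, z, b, c, d}; ε-closure = {y, z, a, b, c, d}.
Read '2': y→{a}, z→{a}, a→{y, z, d}, b→{y, a}, c→{z, b, d}, d→{y, d}; now {y, z, a, b, d}.
Read '2': y→{a}, z→{a}, a→{y, z, d}, b→{y, a}, d→{y, d}; now {y, z, a, d}.
Read '2': y→{a}, z→{a}, a→{y, z, d}, d→{y, d}; now {y, z, a, d}.
Read '0': y→{a, b, d}, z→{y}, a→{c, d}, d→{z, a, c}; now {y, z, a, b, c, d}.
Read '2': y→{a}, z→{a}, a→{y, z, d}, b→{y, a}, c→{z, b, d}, d→{y, d}; now {y, z, a, b, d}.
Read '0': y→{a, b, d}, z→{y}, a→{c, d}, b→{y, a}, d→{z, a, c}; now {y, z, a, b, c, d}.
Read '1': y→{y}, z→{b}, a→{z, b, c, d}, b→{y, b, c}, c→{y, d}, d→{z, d}; union {y, z, b, c, d}; ε-closure = {y, z, a, b, c, d}.
Read '0': y→{a, b, d}, z→{y}, a→{c, d}, b→{y, a}, c→{a}, d→{z, a, c}; now {y, z, a, b, c, d}.

{y, z, a, b, c, d}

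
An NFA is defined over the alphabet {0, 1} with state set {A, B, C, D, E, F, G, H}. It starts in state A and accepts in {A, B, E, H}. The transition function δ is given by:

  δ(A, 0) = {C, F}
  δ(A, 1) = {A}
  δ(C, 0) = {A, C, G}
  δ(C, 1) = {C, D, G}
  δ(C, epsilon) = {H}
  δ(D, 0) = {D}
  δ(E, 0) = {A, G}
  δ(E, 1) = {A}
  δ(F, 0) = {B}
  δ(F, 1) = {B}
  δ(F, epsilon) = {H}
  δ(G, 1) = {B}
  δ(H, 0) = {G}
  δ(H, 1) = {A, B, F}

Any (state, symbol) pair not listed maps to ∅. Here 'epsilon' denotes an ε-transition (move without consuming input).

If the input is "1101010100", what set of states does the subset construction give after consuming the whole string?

{A, B, C, D, F, G, H}

Start in {A}.
Read '1': A→{A}; now {A}.
Read '1': A→{A}; now {A}.
Read '0': A→{C, F}; union {C, F}; ε-closure = {C, F, H}.
Read '1': C→{C, D, G}, F→{B}, H→{A, B, F}; union {A, B, C, D, F, G}; ε-closure = {A, B, C, D, F, G, H}.
Read '0': A→{C, F}, B→∅, C→{A, C, G}, D→{D}, F→{B}, G→∅, H→{G}; union {A, B, C, D, F, G}; ε-closure = {A, B, C, D, F, G, H}.
Read '1': A→{A}, B→∅, C→{C, D, G}, D→∅, F→{B}, G→{B}, H→{A, B, F}; union {A, B, C, D, F, G}; ε-closure = {A, B, C, D, F, G, H}.
Read '0': A→{C, F}, B→∅, C→{A, C, G}, D→{D}, F→{B}, G→∅, H→{G}; union {A, B, C, D, F, G}; ε-closure = {A, B, C, D, F, G, H}.
Read '1': A→{A}, B→∅, C→{C, D, G}, D→∅, F→{B}, G→{B}, H→{A, B, F}; union {A, B, C, D, F, G}; ε-closure = {A, B, C, D, F, G, H}.
Read '0': A→{C, F}, B→∅, C→{A, C, G}, D→{D}, F→{B}, G→∅, H→{G}; union {A, B, C, D, F, G}; ε-closure = {A, B, C, D, F, G, H}.
Read '0': A→{C, F}, B→∅, C→{A, C, G}, D→{D}, F→{B}, G→∅, H→{G}; union {A, B, C, D, F, G}; ε-closure = {A, B, C, D, F, G, H}.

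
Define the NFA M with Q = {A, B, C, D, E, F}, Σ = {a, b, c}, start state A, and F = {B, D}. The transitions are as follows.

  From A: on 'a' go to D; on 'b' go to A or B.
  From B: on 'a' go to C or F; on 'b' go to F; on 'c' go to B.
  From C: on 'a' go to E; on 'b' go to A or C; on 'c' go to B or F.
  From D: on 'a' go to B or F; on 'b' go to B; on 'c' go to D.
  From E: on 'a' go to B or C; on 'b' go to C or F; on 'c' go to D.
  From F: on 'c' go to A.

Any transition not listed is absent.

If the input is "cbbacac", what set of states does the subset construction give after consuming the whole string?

∅

Start in {A}.
Read 'c': A→∅; now ∅.
The set is empty and remains empty for the remaining 6 symbols.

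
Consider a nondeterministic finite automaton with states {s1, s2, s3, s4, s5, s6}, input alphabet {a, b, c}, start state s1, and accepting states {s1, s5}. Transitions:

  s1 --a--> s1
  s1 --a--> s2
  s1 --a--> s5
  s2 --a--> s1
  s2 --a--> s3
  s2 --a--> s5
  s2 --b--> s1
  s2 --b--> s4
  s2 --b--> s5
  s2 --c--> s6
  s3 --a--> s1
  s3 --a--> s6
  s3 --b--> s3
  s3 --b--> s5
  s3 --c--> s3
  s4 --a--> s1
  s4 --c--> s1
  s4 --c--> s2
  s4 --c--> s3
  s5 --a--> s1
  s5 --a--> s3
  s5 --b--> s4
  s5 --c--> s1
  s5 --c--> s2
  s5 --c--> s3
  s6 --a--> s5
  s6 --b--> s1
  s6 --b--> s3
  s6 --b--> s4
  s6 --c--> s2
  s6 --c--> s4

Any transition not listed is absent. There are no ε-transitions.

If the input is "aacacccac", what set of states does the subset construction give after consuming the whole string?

Start in {s1}.
Read 'a': {s1} → {s1, s2, s5}.
Read 'a': {s1, s2, s5} → {s1, s2, s3, s5}.
Read 'c': {s1, s2, s3, s5} → {s1, s2, s3, s6}.
Read 'a': {s1, s2, s3, s6} → {s1, s2, s3, s5, s6}.
Read 'c': {s1, s2, s3, s5, s6} → {s1, s2, s3, s4, s6}.
Read 'c': {s1, s2, s3, s4, s6} → {s1, s2, s3, s4, s6}.
Read 'c': {s1, s2, s3, s4, s6} → {s1, s2, s3, s4, s6}.
Read 'a': {s1, s2, s3, s4, s6} → {s1, s2, s3, s5, s6}.
Read 'c': {s1, s2, s3, s5, s6} → {s1, s2, s3, s4, s6}.

{s1, s2, s3, s4, s6}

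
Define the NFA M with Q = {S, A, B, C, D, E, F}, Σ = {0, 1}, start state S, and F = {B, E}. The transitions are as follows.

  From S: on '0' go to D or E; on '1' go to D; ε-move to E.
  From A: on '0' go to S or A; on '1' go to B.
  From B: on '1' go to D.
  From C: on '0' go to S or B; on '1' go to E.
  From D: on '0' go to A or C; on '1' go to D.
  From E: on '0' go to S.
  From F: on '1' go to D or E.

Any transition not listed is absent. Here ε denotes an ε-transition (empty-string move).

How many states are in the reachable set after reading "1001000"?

Start: ε-closure({S}) = {S, E}.
Read '1': {S, E} → {D}.
Read '0': {D} → {A, C}.
Read '0': {A, C} → {S, A, B, E}.
Read '1': {S, A, B, E} → {B, D}.
Read '0': {B, D} → {A, C}.
Read '0': {A, C} → {S, A, B, E}.
Read '0': {S, A, B, E} → {S, A, D, E}.
That set has 4 states.

4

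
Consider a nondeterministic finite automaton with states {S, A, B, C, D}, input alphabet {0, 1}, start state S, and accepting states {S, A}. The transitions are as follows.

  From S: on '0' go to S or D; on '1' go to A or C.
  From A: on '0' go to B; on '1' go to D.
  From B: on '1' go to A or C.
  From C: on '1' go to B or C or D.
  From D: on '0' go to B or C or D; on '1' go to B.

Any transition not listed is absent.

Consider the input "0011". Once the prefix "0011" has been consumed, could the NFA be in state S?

No

Start in {S}.
Read '0': S→{S, D}; now {S, D}.
Read '0': S→{S, D}, D→{B, C, D}; now {S, B, C, D}.
Read '1': S→{A, C}, B→{A, C}, C→{B, C, D}, D→{B}; now {A, B, C, D}.
Read '1': A→{D}, B→{A, C}, C→{B, C, D}, D→{B}; now {A, B, C, D}.
State S is not in {A, B, C, D}.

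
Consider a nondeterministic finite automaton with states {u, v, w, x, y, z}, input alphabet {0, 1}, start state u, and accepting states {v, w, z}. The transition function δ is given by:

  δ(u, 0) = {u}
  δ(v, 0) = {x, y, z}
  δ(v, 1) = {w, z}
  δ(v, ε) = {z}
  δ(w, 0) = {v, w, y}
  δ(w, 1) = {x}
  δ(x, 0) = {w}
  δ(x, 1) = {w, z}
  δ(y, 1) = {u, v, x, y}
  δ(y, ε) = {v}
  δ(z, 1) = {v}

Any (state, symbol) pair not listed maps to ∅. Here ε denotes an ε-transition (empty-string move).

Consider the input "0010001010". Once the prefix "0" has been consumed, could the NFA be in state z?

Start in {u}.
Read '0': {u} → {u}.
State z is not in {u}.

No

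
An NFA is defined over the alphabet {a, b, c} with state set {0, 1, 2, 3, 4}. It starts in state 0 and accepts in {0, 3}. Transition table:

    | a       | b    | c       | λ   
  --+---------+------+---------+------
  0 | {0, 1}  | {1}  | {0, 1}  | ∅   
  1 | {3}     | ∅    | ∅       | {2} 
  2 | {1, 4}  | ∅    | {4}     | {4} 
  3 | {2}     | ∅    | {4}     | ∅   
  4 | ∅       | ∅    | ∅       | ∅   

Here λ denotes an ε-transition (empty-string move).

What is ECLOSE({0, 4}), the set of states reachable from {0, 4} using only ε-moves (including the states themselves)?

{0, 4}

Begin with {0, 4}.
No ε-moves leave this set, so the closure equals the set itself.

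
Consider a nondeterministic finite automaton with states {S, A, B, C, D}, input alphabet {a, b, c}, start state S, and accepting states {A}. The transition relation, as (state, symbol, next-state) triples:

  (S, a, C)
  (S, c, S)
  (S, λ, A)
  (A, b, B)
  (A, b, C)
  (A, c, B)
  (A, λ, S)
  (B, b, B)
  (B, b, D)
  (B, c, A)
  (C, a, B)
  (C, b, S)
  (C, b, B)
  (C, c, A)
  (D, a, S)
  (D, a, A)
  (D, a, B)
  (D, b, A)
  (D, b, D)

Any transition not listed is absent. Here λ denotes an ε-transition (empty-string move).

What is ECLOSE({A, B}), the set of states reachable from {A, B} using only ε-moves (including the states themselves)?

Begin with {A, B}.
ε-move A → S; add S.

{S, A, B}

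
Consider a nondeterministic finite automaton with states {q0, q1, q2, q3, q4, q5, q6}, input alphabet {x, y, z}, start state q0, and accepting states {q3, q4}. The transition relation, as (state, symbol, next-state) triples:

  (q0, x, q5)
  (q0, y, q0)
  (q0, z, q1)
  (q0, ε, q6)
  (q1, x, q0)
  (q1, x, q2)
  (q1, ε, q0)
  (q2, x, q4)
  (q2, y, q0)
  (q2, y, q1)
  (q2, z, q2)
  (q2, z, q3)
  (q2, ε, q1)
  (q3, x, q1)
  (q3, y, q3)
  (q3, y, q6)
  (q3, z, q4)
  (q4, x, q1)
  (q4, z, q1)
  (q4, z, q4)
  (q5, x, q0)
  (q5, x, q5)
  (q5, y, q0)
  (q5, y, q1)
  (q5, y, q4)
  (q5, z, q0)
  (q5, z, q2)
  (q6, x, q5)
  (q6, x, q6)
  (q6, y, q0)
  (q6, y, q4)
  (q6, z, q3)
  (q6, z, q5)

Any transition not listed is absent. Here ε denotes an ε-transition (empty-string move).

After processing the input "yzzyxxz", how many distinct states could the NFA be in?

Start: ε-closure({q0}) = {q0, q6}.
Read 'y': {q0, q6} → {q0, q4, q6}.
Read 'z': {q0, q4, q6} → {q0, q1, q3, q4, q5, q6}.
Read 'z': {q0, q1, q3, q4, q5, q6} → {q0, q1, q2, q3, q4, q5, q6}.
Read 'y': {q0, q1, q2, q3, q4, q5, q6} → {q0, q1, q3, q4, q6}.
Read 'x': {q0, q1, q3, q4, q6} → {q0, q1, q2, q5, q6}.
Read 'x': {q0, q1, q2, q5, q6} → {q0, q1, q2, q4, q5, q6}.
Read 'z': {q0, q1, q2, q4, q5, q6} → {q0, q1, q2, q3, q4, q5, q6}.
That set has 7 states.

7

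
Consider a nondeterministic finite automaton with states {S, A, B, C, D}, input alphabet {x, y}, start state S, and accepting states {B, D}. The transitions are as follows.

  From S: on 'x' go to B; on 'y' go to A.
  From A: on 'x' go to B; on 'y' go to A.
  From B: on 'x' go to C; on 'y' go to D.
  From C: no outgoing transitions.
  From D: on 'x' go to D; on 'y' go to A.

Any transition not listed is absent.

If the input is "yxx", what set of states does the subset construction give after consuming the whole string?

Start in {S}.
Read 'y': {S} → {A}.
Read 'x': {A} → {B}.
Read 'x': {B} → {C}.

{C}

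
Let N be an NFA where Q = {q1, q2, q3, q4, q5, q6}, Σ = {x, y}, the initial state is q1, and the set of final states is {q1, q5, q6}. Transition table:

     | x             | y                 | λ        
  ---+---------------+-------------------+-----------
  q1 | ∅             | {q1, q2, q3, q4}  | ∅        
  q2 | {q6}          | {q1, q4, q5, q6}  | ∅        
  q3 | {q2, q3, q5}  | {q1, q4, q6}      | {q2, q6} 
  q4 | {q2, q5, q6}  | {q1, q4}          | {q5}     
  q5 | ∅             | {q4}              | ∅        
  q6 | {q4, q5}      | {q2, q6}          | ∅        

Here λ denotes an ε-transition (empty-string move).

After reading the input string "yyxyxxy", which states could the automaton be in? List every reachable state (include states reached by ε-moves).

Start in {q1}.
Read 'y': q1→{q1, q2, q3, q4}; union {q1, q2, q3, q4}; ε-closure = {q1, q2, q3, q4, q5, q6}.
Read 'y': q1→{q1, q2, q3, q4}, q2→{q1, q4, q5, q6}, q3→{q1, q4, q6}, q4→{q1, q4}, q5→{q4}, q6→{q2, q6}; now {q1, q2, q3, q4, q5, q6}.
Read 'x': q1→∅, q2→{q6}, q3→{q2, q3, q5}, q4→{q2, q5, q6}, q5→∅, q6→{q4, q5}; now {q2, q3, q4, q5, q6}.
Read 'y': q2→{q1, q4, q5, q6}, q3→{q1, q4, q6}, q4→{q1, q4}, q5→{q4}, q6→{q2, q6}; now {q1, q2, q4, q5, q6}.
Read 'x': q1→∅, q2→{q6}, q4→{q2, q5, q6}, q5→∅, q6→{q4, q5}; now {q2, q4, q5, q6}.
Read 'x': q2→{q6}, q4→{q2, q5, q6}, q5→∅, q6→{q4, q5}; now {q2, q4, q5, q6}.
Read 'y': q2→{q1, q4, q5, q6}, q4→{q1, q4}, q5→{q4}, q6→{q2, q6}; now {q1, q2, q4, q5, q6}.

{q1, q2, q4, q5, q6}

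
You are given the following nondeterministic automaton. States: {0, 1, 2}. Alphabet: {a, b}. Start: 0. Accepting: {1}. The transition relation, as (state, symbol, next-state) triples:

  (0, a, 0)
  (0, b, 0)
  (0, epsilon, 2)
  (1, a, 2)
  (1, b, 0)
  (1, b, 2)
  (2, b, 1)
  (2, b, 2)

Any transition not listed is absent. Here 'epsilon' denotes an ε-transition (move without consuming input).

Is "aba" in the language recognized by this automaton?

Start: ε-closure({0}) = {0, 2}.
Read 'a': {0, 2} → {0, 2}.
Read 'b': {0, 2} → {0, 1, 2}.
Read 'a': {0, 1, 2} → {0, 2}.
The final set {0, 2} contains no accepting state.

No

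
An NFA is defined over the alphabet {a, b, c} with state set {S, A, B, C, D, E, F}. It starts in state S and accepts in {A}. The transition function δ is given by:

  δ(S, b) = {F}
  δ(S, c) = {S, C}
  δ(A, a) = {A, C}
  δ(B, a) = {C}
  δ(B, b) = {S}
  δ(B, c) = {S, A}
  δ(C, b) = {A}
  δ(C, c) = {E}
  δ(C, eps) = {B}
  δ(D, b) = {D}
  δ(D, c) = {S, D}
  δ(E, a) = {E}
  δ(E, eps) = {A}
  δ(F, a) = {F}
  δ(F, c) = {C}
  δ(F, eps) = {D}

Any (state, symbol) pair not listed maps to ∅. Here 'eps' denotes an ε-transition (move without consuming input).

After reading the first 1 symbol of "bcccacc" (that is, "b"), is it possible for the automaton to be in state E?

No

Start in {S}.
Read 'b': {S} → {D, F}.
State E is not in {D, F}.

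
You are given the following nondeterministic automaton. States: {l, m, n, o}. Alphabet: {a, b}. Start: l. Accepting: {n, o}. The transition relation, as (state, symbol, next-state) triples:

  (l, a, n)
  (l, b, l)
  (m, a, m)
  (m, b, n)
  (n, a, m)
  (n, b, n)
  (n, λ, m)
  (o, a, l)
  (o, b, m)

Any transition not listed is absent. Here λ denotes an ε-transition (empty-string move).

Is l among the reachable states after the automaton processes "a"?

No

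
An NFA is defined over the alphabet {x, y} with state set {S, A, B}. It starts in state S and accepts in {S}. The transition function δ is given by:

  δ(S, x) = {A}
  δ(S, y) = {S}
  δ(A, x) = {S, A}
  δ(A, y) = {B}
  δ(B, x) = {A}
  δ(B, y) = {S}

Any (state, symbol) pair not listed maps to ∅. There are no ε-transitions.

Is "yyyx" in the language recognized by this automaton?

No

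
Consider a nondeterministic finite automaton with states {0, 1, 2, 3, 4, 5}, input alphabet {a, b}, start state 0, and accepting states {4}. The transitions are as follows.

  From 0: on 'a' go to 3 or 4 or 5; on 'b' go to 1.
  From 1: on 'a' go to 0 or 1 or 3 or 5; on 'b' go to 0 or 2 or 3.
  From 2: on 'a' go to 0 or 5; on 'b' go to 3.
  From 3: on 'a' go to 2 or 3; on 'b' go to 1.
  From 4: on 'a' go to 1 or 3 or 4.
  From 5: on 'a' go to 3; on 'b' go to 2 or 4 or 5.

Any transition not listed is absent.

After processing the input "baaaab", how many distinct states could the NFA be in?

Start in {0}.
Read 'b': 0→{1}; now {1}.
Read 'a': 1→{0, 1, 3, 5}; now {0, 1, 3, 5}.
Read 'a': 0→{3, 4, 5}, 1→{0, 1, 3, 5}, 3→{2, 3}, 5→{3}; now {0, 1, 2, 3, 4, 5}.
Read 'a': 0→{3, 4, 5}, 1→{0, 1, 3, 5}, 2→{0, 5}, 3→{2, 3}, 4→{1, 3, 4}, 5→{3}; now {0, 1, 2, 3, 4, 5}.
Read 'a': 0→{3, 4, 5}, 1→{0, 1, 3, 5}, 2→{0, 5}, 3→{2, 3}, 4→{1, 3, 4}, 5→{3}; now {0, 1, 2, 3, 4, 5}.
Read 'b': 0→{1}, 1→{0, 2, 3}, 2→{3}, 3→{1}, 4→∅, 5→{2, 4, 5}; now {0, 1, 2, 3, 4, 5}.
That set has 6 states.

6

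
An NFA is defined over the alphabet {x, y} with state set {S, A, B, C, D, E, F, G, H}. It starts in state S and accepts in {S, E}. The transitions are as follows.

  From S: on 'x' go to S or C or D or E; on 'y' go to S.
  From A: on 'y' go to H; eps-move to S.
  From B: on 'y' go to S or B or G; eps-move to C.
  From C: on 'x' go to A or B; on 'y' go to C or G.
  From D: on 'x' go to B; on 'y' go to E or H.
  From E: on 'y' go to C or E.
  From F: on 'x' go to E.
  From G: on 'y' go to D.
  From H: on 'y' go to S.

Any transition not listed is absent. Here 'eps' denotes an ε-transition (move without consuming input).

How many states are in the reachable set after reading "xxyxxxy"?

Start in {S}.
Read 'x': S→{S, C, D, E}; now {S, C, D, E}.
Read 'x': S→{S, C, D, E}, C→{A, B}, D→{B}, E→∅; now {S, A, B, C, D, E}.
Read 'y': S→{S}, A→{H}, B→{S, B, G}, C→{C, G}, D→{E, H}, E→{C, E}; now {S, B, C, E, G, H}.
Read 'x': S→{S, C, D, E}, B→∅, C→{A, B}, E→∅, G→∅, H→∅; now {S, A, B, C, D, E}.
Read 'x': S→{S, C, D, E}, A→∅, B→∅, C→{A, B}, D→{B}, E→∅; now {S, A, B, C, D, E}.
Read 'x': S→{S, C, D, E}, A→∅, B→∅, C→{A, B}, D→{B}, E→∅; now {S, A, B, C, D, E}.
Read 'y': S→{S}, A→{H}, B→{S, B, G}, C→{C, G}, D→{E, H}, E→{C, E}; now {S, B, C, E, G, H}.
That set has 6 states.

6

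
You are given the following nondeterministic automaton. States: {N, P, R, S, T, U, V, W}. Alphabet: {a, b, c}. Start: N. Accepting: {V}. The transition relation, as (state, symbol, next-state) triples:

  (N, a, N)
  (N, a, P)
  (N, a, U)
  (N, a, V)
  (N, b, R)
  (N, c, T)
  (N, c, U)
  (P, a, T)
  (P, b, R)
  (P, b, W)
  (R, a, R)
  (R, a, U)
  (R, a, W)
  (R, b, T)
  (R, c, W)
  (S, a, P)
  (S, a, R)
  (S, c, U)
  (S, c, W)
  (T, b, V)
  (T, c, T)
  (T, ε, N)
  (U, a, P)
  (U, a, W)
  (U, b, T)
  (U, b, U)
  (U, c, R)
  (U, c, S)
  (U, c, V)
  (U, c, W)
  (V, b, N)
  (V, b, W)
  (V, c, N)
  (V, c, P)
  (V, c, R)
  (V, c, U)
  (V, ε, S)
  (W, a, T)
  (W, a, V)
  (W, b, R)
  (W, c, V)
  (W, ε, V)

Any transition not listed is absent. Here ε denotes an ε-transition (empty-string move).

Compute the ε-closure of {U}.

{U}

Begin with {U}.
No ε-moves leave this set, so the closure equals the set itself.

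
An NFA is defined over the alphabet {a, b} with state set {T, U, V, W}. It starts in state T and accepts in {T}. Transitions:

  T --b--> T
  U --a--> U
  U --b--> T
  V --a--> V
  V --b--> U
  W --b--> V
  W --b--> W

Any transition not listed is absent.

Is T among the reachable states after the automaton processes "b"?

Yes

Start in {T}.
Read 'b': T→{T}; now {T}.
State T is in {T}.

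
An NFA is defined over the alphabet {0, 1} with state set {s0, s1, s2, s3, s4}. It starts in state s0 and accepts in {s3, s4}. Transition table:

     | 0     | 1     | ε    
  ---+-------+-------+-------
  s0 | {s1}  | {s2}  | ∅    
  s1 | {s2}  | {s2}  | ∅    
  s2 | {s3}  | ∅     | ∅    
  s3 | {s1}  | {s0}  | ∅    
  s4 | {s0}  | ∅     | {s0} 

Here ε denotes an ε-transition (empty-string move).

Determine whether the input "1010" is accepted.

Start in {s0}.
Read '1': {s0} → {s2}.
Read '0': {s2} → {s3}.
Read '1': {s3} → {s0}.
Read '0': {s0} → {s1}.
The final set {s1} contains no accepting state.

No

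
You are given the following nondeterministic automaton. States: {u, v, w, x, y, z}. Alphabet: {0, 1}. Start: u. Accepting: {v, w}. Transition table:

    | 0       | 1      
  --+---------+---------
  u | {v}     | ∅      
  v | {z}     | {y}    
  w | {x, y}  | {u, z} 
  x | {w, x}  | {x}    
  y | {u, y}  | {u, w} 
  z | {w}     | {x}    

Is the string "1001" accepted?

No

Start in {u}.
Read '1': u→∅; now ∅.
The set is empty and remains empty for the remaining 3 symbols.
The final set ∅ contains no accepting state.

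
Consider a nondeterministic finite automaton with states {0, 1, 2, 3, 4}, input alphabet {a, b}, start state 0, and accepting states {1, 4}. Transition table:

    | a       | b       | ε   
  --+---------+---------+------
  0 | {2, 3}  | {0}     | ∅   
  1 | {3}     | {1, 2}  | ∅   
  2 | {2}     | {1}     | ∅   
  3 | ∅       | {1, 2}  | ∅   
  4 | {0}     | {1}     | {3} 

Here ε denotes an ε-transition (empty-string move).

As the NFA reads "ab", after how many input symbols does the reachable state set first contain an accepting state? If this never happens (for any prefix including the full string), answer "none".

2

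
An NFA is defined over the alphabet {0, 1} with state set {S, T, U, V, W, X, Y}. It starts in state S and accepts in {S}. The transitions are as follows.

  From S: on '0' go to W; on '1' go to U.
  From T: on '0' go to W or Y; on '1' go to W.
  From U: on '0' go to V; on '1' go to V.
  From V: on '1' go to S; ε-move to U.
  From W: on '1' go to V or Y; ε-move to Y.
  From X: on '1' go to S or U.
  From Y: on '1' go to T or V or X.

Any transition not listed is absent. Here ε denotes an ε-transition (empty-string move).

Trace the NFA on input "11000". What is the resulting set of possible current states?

{U, V}

Start in {S}.
Read '1': {S} → {U}.
Read '1': {U} → {U, V}.
Read '0': {U, V} → {U, V}.
Read '0': {U, V} → {U, V}.
Read '0': {U, V} → {U, V}.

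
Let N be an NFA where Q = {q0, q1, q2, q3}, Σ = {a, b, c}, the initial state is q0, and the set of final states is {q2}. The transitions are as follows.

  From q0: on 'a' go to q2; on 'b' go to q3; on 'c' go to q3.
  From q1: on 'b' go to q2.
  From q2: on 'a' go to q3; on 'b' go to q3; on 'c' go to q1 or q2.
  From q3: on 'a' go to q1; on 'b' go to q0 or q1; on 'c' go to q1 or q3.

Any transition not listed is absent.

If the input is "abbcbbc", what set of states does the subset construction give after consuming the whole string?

Start in {q0}.
Read 'a': {q0} → {q2}.
Read 'b': {q2} → {q3}.
Read 'b': {q3} → {q0, q1}.
Read 'c': {q0, q1} → {q3}.
Read 'b': {q3} → {q0, q1}.
Read 'b': {q0, q1} → {q2, q3}.
Read 'c': {q2, q3} → {q1, q2, q3}.

{q1, q2, q3}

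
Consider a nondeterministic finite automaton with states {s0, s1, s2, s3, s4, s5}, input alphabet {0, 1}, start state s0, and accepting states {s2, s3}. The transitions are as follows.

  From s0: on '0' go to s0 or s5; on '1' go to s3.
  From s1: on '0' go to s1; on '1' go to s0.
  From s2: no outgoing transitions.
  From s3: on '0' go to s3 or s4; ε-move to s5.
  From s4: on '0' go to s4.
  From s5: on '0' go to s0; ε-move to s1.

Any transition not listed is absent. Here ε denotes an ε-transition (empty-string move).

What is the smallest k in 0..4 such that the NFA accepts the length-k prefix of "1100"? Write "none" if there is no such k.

Start in {s0}.
Read '1': s0→{s3}; union {s3}; ε-closure = {s1, s3, s5}.
None of the earlier sets intersect F, but {s1, s3, s5} does.

1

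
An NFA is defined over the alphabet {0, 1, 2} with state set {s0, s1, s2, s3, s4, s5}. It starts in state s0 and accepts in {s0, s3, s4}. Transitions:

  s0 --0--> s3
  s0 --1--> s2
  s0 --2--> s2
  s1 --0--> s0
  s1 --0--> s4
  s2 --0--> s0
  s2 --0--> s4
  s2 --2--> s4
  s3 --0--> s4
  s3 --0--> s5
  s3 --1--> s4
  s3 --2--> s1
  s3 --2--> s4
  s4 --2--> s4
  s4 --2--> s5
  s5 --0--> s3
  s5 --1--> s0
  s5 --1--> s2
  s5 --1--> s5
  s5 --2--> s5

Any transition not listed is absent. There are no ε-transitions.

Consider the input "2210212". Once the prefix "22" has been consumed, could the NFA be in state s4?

Yes

Start in {s0}.
Read '2': s0→{s2}; now {s2}.
Read '2': s2→{s4}; now {s4}.
State s4 is in {s4}.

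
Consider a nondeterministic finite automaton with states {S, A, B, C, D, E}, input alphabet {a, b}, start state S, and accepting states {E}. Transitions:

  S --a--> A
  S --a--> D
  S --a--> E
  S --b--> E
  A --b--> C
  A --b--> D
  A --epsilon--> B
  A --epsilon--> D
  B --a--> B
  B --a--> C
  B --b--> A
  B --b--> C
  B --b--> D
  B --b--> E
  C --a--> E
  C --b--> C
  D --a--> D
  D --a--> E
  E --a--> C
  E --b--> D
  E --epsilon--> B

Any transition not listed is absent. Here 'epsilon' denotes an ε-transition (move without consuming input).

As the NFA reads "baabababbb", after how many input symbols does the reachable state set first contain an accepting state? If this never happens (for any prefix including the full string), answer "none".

1

Start in {S}.
Read 'b': {S} → {B, E}.
None of the earlier sets intersect F, but {B, E} does.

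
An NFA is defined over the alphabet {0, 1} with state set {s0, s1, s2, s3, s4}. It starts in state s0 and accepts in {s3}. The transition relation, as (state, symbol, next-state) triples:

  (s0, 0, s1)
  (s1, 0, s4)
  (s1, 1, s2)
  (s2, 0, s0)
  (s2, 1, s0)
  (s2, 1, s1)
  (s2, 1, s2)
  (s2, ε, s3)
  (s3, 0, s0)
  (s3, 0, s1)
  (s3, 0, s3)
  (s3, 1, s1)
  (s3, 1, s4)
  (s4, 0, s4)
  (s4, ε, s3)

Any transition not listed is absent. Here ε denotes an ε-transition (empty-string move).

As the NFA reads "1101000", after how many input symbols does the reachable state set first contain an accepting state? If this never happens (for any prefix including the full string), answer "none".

Start in {s0}.
Read '1': s0→∅; now ∅.
The set is empty and remains empty for the remaining 6 symbols.
No reachable set along the way intersects F.

none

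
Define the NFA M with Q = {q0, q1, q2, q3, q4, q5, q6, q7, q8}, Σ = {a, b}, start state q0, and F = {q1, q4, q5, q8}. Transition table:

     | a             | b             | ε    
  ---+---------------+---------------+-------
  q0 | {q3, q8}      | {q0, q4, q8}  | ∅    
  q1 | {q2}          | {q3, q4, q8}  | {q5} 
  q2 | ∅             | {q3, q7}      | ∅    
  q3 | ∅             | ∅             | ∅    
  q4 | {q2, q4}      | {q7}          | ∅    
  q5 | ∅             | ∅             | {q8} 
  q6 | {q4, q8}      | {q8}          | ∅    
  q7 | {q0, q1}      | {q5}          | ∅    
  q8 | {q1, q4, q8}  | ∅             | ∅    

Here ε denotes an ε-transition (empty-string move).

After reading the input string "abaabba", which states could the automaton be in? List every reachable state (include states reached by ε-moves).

∅

Start in {q0}.
Read 'a': q0→{q3, q8}; now {q3, q8}.
Read 'b': q3→∅, q8→∅; now ∅.
The set is empty and remains empty for the remaining 5 symbols.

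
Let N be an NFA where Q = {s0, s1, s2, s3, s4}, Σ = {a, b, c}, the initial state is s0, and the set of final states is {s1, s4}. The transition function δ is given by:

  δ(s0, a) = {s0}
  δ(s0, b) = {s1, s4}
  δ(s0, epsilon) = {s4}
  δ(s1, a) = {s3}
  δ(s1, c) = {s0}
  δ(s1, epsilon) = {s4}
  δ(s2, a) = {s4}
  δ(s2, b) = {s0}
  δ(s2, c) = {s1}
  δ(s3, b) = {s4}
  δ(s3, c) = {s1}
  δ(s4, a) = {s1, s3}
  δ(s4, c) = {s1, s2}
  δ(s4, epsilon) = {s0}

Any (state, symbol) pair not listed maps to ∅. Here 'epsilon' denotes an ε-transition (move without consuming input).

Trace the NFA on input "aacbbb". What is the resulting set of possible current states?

{s0, s1, s4}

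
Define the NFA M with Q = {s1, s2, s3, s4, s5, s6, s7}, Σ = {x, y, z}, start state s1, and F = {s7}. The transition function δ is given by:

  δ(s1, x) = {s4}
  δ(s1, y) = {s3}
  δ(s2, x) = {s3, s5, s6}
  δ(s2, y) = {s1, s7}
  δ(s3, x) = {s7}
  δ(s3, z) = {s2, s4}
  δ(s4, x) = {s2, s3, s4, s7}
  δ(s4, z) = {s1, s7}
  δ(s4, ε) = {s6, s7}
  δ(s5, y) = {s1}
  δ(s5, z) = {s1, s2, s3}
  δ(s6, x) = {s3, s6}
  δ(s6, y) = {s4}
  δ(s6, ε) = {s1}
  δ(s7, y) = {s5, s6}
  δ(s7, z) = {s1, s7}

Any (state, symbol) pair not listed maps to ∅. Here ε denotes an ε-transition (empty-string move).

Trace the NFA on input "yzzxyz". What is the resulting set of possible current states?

{s1, s2, s3, s4, s6, s7}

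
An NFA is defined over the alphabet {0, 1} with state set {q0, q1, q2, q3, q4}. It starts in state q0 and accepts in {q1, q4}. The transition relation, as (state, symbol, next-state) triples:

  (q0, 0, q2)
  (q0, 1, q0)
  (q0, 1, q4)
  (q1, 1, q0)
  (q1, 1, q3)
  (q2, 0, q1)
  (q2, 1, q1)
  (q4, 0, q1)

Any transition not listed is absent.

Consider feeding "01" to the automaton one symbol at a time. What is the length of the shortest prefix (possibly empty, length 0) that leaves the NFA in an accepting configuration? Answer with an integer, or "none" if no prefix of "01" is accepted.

2

Start in {q0}.
Read '0': {q0} → {q2}.
Read '1': {q2} → {q1}.
None of the earlier sets intersect F, but {q1} does.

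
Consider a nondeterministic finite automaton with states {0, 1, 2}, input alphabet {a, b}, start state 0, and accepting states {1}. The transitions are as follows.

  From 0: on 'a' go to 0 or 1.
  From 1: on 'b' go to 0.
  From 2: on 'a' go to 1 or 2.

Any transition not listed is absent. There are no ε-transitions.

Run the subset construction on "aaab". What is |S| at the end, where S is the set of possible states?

Start in {0}.
Read 'a': 0→{0, 1}; now {0, 1}.
Read 'a': 0→{0, 1}, 1→∅; now {0, 1}.
Read 'a': 0→{0, 1}, 1→∅; now {0, 1}.
Read 'b': 0→∅, 1→{0}; now {0}.
That set has 1 state.

1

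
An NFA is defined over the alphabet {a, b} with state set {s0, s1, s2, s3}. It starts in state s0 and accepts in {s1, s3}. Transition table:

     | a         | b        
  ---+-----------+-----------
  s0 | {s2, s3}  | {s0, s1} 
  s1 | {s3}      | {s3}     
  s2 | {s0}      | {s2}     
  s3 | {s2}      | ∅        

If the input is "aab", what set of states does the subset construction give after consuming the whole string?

Start in {s0}.
Read 'a': s0→{s2, s3}; now {s2, s3}.
Read 'a': s2→{s0}, s3→{s2}; now {s0, s2}.
Read 'b': s0→{s0, s1}, s2→{s2}; now {s0, s1, s2}.

{s0, s1, s2}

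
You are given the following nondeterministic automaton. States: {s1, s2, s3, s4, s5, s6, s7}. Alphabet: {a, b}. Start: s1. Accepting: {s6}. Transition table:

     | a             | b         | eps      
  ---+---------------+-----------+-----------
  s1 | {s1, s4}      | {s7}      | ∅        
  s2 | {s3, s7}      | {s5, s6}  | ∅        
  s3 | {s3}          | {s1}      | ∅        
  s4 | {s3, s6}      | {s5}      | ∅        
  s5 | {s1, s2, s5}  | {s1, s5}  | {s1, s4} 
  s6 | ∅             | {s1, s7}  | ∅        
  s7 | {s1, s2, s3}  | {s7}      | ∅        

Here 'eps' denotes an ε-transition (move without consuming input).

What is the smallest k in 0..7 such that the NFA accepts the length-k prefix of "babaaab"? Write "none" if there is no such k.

3

Start in {s1}.
Read 'b': s1→{s7}; now {s7}.
Read 'a': s7→{s1, s2, s3}; now {s1, s2, s3}.
Read 'b': s1→{s7}, s2→{s5, s6}, s3→{s1}; union {s1, s5, s6, s7}; ε-closure = {s1, s4, s5, s6, s7}.
None of the earlier sets intersect F, but {s1, s4, s5, s6, s7} does.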